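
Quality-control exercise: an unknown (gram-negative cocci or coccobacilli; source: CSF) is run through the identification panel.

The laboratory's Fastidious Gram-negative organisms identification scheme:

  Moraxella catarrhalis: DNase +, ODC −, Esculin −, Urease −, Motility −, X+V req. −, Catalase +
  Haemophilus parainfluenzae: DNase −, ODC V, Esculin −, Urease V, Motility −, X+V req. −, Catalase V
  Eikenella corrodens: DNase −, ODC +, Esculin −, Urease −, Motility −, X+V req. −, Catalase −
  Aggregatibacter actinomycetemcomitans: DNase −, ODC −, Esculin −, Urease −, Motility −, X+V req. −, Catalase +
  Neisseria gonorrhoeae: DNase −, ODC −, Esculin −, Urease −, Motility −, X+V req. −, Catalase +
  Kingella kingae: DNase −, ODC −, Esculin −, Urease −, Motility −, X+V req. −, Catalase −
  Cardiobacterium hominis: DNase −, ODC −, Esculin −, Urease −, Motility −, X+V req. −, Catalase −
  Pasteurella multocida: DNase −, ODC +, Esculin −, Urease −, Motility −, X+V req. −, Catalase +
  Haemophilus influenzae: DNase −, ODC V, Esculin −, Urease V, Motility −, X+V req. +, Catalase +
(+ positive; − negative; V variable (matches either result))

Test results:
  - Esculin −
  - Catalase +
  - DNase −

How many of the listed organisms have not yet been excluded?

5

Catalase +: excludes Eikenella corrodens, Kingella kingae, Cardiobacterium hominis — 6 left.
DNase −: excludes Moraxella catarrhalis — 5 left.
Esculin −: all 5 remaining candidates are consistent.
Still consistent: Aggregatibacter actinomycetemcomitans, Haemophilus influenzae, Haemophilus parainfluenzae, Neisseria gonorrhoeae, Pasteurella multocida.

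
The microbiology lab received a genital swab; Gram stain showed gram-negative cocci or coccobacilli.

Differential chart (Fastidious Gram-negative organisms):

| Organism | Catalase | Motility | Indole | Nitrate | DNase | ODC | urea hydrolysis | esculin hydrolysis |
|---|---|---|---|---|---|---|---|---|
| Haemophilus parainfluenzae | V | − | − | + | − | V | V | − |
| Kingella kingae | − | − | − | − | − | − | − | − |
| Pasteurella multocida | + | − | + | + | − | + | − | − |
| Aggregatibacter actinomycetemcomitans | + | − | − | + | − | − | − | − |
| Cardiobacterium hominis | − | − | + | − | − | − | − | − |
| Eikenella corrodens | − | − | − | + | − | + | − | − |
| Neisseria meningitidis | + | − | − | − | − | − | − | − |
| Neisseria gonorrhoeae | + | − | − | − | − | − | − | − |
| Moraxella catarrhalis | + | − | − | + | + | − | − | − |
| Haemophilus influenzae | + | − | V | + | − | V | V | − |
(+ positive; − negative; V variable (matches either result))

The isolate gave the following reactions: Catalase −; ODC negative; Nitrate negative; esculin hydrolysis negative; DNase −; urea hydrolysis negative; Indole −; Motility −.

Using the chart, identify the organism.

Kingella kingae

Nitrate −: excludes 6 organisms — 4 left.
esculin hydrolysis −: all 4 remaining candidates are consistent.
urea hydrolysis −: all 4 remaining candidates are consistent.
DNase −: all 4 remaining candidates are consistent.
Indole −: excludes Cardiobacterium hominis — 3 left.
Catalase −: excludes Neisseria meningitidis, Neisseria gonorrhoeae — 1 left.
ODC −: the one remaining candidate is consistent.
Motility −: the one remaining candidate is consistent.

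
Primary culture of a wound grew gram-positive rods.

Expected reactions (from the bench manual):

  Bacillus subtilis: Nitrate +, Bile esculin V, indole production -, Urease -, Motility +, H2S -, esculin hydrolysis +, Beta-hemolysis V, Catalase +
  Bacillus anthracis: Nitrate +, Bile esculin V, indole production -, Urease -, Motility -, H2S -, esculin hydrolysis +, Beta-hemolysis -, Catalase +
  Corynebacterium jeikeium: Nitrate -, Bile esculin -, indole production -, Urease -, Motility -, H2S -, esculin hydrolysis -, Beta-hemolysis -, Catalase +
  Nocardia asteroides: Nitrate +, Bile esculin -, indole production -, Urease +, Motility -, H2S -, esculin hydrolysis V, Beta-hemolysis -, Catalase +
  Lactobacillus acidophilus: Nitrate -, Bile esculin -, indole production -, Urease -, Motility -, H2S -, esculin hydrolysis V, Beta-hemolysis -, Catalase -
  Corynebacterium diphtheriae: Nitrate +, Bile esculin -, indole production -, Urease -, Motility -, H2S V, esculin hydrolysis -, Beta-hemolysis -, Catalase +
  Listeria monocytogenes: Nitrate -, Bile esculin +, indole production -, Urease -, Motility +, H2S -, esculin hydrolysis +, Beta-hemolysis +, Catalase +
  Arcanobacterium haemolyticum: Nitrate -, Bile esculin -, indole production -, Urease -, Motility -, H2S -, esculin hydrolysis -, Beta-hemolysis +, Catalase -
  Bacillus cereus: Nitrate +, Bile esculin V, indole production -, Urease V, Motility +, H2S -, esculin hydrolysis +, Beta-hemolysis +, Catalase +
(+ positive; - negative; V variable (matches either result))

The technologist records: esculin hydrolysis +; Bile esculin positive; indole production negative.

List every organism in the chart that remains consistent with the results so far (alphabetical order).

indole production -: all 9 remaining candidates are consistent.
esculin hydrolysis +: excludes Corynebacterium jeikeium, Corynebacterium diphtheriae, Arcanobacterium haemolyticum — 6 left.
Bile esculin +: excludes Nocardia asteroides, Lactobacillus acidophilus — 4 left.

Bacillus anthracis, Bacillus cereus, Bacillus subtilis, Listeria monocytogenes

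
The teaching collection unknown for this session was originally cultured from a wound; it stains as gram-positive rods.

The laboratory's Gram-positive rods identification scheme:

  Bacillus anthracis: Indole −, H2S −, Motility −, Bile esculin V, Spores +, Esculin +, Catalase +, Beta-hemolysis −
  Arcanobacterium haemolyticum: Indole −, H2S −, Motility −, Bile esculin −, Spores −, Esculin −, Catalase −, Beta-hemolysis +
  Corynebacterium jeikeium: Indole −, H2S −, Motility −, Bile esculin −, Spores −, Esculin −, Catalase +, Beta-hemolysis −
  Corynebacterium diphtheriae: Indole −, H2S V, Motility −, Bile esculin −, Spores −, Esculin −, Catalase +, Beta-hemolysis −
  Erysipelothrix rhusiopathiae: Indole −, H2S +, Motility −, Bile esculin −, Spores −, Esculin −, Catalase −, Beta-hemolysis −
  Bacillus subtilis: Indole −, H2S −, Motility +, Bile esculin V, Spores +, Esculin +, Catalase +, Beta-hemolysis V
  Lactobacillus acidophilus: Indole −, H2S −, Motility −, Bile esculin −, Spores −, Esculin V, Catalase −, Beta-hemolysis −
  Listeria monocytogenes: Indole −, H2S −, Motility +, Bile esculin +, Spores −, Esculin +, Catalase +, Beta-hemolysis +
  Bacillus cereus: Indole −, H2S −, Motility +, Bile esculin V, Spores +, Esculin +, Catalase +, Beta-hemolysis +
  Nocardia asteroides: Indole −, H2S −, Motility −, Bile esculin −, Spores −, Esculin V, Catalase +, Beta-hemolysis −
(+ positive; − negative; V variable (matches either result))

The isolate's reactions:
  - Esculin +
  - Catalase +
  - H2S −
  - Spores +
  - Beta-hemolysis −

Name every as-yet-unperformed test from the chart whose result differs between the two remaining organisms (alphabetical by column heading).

Motility

H2S −: excludes Erysipelothrix rhusiopathiae — 9 left.
Esculin +: excludes Arcanobacterium haemolyticum, Corynebacterium jeikeium, Corynebacterium diphtheriae — 6 left.
Catalase +: excludes Lactobacillus acidophilus — 5 left.
Beta-hemolysis −: excludes Listeria monocytogenes, Bacillus cereus — 3 left.
Spores +: excludes Nocardia asteroides — 2 left.
Two candidates remain: Bacillus anthracis and Bacillus subtilis.
  Indole: − vs − — same for both, does not separate.
  Motility: Bacillus anthracis −, Bacillus subtilis + — discriminates.
  Bile esculin: V vs V — variable for at least one, does not separate.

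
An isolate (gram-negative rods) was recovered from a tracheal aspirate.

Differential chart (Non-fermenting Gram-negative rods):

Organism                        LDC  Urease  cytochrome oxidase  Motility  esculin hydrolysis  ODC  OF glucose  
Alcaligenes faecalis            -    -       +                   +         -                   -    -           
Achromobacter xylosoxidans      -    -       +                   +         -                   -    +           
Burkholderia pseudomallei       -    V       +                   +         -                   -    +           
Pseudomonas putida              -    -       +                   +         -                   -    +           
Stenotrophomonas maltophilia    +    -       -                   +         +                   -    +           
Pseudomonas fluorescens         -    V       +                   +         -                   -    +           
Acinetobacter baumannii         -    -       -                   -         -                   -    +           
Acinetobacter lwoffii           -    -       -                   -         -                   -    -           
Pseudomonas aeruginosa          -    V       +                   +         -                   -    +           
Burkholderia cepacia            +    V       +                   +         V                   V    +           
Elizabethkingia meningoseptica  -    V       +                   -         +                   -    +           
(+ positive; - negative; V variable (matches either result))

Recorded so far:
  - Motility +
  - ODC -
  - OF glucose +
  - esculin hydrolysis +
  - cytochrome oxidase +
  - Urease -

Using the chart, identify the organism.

Burkholderia cepacia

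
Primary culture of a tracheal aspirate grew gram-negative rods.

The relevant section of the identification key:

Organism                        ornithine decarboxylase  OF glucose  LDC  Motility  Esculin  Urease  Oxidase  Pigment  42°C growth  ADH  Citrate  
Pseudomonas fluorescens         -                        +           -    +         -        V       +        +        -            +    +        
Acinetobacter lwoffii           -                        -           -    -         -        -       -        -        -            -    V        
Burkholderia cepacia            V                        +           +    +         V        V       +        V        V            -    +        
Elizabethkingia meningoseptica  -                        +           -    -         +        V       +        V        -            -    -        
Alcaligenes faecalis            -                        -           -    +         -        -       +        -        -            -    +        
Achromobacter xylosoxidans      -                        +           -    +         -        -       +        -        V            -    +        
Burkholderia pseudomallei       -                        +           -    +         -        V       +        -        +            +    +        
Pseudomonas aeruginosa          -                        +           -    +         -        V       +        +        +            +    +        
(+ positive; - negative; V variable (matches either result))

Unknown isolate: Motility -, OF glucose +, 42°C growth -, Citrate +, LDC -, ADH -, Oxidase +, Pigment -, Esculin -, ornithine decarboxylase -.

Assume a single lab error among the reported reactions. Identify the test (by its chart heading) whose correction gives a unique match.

As reported, no row in the chart matches all 10 reactions.
Reversing Esculin → still no organism matches.
Reversing 42°C growth → still no organism matches.
Reversing Pigment → still no organism matches.
Reversing LDC → still no organism matches.
Reversing Oxidase → still no organism matches.
Reversing Motility (to +) → unique match: Achromobacter xylosoxidans.
Reversing OF glucose → still no organism matches.
Reversing ornithine decarboxylase → still no organism matches.
Reversing Citrate → still no organism matches.
Reversing ADH → still no organism matches.

Motility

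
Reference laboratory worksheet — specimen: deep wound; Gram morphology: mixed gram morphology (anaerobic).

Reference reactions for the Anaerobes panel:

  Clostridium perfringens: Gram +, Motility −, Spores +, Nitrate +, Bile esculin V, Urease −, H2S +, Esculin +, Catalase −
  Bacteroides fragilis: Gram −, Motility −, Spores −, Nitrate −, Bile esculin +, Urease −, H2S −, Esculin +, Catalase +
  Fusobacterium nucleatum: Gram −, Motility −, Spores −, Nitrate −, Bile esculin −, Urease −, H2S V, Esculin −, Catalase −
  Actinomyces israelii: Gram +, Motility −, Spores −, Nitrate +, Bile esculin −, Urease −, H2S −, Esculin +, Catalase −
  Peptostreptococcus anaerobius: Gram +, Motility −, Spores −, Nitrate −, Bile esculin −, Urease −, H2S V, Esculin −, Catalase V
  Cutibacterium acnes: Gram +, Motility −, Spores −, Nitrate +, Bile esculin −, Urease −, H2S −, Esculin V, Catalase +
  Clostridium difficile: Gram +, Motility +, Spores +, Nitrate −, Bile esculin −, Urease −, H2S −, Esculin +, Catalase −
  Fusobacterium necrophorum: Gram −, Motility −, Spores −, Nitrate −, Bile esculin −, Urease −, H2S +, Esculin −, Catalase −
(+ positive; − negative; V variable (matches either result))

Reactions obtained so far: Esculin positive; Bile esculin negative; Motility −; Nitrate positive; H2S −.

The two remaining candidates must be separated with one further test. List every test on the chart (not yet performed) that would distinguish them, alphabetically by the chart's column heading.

Catalase

Motility −: excludes Clostridium difficile — 7 left.
Esculin +: excludes Fusobacterium nucleatum, Peptostreptococcus anaerobius, Fusobacterium necrophorum — 4 left.
Nitrate +: excludes Bacteroides fragilis — 3 left.
Bile esculin −: all 3 remaining candidates are consistent.
H2S −: excludes Clostridium perfringens — 2 left.
Two candidates remain: Actinomyces israelii and Cutibacterium acnes.
  Gram: + vs + — same for both, does not separate.
  Spores: − vs − — same for both, does not separate.
  Urease: − vs − — same for both, does not separate.
  Catalase: Actinomyces israelii −, Cutibacterium acnes + — discriminates.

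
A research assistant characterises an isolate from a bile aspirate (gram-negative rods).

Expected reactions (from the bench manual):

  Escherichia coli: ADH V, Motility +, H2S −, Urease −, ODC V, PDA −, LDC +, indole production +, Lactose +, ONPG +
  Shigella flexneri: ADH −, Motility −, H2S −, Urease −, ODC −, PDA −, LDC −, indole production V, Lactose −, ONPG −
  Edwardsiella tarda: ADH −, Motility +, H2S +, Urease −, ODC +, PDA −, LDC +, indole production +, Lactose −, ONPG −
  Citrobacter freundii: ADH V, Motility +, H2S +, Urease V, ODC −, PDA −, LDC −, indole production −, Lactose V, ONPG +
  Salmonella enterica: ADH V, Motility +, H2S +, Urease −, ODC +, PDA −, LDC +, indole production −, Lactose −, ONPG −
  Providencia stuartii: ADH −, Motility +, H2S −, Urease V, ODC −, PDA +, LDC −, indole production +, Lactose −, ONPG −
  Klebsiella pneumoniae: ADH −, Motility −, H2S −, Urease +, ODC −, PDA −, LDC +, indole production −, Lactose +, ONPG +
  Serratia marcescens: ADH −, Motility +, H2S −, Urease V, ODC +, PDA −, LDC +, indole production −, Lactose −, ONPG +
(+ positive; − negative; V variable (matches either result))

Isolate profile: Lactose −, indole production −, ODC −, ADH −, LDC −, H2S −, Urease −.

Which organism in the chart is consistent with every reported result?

Shigella flexneri

LDC −: excludes 5 organisms — 3 left.
ADH −: all 3 remaining candidates are consistent.
H2S −: excludes Citrobacter freundii — 2 left.
Urease −: all 2 remaining candidates are consistent.
indole production −: excludes Providencia stuartii — 1 left.
Lactose −: the one remaining candidate is consistent.
ODC −: the one remaining candidate is consistent.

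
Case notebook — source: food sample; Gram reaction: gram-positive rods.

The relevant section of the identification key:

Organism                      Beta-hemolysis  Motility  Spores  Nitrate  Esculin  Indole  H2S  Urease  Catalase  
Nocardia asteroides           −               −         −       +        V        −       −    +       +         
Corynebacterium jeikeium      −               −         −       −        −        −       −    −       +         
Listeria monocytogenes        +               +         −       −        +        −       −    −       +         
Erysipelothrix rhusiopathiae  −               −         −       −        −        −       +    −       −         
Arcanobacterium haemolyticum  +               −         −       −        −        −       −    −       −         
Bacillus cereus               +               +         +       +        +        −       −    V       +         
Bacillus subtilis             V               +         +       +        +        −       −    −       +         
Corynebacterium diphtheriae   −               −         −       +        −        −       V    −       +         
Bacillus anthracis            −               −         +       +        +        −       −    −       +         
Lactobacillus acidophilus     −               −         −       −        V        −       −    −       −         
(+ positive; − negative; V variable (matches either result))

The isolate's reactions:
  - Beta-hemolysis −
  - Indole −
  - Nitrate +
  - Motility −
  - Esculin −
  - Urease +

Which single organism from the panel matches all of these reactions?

Nocardia asteroides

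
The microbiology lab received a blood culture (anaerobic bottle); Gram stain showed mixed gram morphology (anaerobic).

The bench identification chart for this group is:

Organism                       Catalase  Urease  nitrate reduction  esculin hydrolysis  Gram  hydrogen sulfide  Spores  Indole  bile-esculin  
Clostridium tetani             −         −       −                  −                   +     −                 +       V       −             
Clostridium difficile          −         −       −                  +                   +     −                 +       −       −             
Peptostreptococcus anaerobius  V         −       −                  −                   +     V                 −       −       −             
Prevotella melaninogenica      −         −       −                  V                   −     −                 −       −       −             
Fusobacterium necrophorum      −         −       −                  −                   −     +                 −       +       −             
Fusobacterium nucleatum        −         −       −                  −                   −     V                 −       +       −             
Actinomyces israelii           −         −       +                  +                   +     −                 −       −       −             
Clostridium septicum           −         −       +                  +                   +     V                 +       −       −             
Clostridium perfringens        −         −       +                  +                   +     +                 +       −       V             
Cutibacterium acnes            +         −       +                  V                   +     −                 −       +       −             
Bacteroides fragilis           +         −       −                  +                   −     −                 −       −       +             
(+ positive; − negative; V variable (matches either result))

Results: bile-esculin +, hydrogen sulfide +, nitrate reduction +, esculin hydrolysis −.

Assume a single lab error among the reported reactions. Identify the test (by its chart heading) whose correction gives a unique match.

As reported, no row in the chart matches all 4 reactions.
Reversing nitrate reduction → still no organism matches.
Reversing hydrogen sulfide → still no organism matches.
Reversing bile-esculin → still no organism matches.
Reversing esculin hydrolysis (to +) → unique match: Clostridium perfringens.

esculin hydrolysis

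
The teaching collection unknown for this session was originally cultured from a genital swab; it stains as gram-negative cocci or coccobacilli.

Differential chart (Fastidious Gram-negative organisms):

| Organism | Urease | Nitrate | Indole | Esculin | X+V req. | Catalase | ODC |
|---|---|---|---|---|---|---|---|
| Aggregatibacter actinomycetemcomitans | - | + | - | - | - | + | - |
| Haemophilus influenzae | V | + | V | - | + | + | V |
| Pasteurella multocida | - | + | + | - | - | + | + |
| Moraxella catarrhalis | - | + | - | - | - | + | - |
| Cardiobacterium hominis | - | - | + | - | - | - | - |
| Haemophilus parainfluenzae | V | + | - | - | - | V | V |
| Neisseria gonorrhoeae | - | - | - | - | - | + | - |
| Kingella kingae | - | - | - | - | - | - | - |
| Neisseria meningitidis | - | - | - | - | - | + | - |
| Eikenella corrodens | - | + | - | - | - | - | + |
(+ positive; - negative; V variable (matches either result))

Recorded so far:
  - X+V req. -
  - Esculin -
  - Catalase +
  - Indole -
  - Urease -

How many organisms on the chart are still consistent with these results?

5

Indole -: excludes Pasteurella multocida, Cardiobacterium hominis — 8 left.
Esculin -: all 8 remaining candidates are consistent.
Urease -: all 8 remaining candidates are consistent.
X+V req. -: excludes Haemophilus influenzae — 7 left.
Catalase +: excludes Kingella kingae, Eikenella corrodens — 5 left.
Still consistent: Aggregatibacter actinomycetemcomitans, Haemophilus parainfluenzae, Moraxella catarrhalis, Neisseria gonorrhoeae, Neisseria meningitidis.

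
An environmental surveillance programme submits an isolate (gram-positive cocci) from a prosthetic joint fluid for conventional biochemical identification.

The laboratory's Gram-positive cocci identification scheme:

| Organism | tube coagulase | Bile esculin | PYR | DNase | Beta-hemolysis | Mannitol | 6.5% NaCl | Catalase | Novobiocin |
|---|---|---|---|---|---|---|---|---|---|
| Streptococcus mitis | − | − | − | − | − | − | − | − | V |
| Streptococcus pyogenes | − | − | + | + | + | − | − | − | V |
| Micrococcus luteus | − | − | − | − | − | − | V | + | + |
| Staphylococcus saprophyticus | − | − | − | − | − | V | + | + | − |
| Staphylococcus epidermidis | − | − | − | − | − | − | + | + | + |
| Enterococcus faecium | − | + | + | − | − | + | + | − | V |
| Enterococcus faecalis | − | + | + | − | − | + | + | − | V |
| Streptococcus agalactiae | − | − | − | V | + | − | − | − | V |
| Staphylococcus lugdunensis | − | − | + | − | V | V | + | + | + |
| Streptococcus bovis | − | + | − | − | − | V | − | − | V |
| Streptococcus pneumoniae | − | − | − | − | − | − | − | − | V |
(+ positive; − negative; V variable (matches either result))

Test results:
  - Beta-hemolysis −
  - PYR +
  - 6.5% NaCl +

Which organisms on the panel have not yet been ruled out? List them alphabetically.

Enterococcus faecalis, Enterococcus faecium, Staphylococcus lugdunensis

PYR +: excludes 7 organisms — 4 left.
6.5% NaCl +: excludes Streptococcus pyogenes — 3 left.
Beta-hemolysis −: all 3 remaining candidates are consistent.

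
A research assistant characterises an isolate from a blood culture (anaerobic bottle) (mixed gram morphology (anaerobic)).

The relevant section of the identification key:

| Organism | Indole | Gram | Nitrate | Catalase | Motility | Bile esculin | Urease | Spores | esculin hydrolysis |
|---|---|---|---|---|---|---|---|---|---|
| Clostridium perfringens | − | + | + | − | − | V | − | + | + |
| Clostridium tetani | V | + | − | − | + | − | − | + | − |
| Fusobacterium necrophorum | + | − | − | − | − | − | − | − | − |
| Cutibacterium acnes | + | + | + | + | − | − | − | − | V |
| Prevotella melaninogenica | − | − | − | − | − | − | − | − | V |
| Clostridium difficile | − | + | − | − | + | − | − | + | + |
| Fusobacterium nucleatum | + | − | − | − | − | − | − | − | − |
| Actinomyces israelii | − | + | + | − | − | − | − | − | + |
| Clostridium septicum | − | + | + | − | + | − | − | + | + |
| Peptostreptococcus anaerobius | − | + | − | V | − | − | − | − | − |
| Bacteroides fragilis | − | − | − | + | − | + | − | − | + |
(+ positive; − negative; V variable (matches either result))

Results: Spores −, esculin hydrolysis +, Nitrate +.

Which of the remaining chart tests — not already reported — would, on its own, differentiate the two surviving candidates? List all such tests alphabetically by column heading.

Catalase, Indole

Spores −: excludes Clostridium perfringens, Clostridium tetani, Clostridium difficile, Clostridium septicum — 7 left.
esculin hydrolysis +: excludes Fusobacterium necrophorum, Fusobacterium nucleatum, Peptostreptococcus anaerobius — 4 left.
Nitrate +: excludes Prevotella melaninogenica, Bacteroides fragilis — 2 left.
Two candidates remain: Actinomyces israelii and Cutibacterium acnes.
  Indole: Actinomyces israelii −, Cutibacterium acnes + — discriminates.
  Gram: + vs + — same for both, does not separate.
  Catalase: Actinomyces israelii −, Cutibacterium acnes + — discriminates.
  Motility: − vs − — same for both, does not separate.
  Bile esculin: − vs − — same for both, does not separate.
  Urease: − vs − — same for both, does not separate.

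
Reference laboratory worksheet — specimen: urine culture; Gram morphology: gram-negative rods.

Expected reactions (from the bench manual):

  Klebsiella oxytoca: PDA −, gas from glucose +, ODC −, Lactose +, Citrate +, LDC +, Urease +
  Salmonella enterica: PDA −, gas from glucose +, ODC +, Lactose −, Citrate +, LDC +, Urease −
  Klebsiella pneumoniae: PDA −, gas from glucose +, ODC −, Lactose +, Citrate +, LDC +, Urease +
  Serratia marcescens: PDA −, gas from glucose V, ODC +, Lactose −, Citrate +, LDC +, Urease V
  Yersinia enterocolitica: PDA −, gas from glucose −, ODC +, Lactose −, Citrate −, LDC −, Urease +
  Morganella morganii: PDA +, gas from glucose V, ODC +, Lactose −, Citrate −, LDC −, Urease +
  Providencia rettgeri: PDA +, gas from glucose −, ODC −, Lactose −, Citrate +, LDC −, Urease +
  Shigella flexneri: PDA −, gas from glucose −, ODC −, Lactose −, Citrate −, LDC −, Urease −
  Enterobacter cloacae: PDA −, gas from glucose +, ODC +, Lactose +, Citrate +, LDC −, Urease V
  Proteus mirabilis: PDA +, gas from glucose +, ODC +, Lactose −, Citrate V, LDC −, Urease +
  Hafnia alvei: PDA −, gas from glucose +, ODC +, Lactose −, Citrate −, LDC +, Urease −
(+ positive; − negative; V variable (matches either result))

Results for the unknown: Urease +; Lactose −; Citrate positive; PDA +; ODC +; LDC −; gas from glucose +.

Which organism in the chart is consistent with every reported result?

Proteus mirabilis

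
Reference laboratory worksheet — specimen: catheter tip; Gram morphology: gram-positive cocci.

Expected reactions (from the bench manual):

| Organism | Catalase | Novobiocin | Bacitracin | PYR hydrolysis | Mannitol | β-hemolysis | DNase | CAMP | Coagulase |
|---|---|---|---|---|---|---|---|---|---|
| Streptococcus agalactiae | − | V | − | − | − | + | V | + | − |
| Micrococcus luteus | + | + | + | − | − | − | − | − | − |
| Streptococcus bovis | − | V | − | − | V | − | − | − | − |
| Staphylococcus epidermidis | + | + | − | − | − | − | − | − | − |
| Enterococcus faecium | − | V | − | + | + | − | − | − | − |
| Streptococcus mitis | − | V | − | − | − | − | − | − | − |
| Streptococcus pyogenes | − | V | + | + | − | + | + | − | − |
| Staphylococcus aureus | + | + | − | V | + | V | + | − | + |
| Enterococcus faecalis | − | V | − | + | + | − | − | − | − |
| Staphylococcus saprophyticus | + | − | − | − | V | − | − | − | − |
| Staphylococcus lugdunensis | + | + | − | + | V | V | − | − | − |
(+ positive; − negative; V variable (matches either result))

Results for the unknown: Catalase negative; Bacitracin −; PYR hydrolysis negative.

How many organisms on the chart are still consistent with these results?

3

Catalase −: excludes 5 organisms — 6 left.
PYR hydrolysis −: excludes Enterococcus faecium, Streptococcus pyogenes, Enterococcus faecalis — 3 left.
Bacitracin −: all 3 remaining candidates are consistent.
Still consistent: Streptococcus agalactiae, Streptococcus bovis, Streptococcus mitis.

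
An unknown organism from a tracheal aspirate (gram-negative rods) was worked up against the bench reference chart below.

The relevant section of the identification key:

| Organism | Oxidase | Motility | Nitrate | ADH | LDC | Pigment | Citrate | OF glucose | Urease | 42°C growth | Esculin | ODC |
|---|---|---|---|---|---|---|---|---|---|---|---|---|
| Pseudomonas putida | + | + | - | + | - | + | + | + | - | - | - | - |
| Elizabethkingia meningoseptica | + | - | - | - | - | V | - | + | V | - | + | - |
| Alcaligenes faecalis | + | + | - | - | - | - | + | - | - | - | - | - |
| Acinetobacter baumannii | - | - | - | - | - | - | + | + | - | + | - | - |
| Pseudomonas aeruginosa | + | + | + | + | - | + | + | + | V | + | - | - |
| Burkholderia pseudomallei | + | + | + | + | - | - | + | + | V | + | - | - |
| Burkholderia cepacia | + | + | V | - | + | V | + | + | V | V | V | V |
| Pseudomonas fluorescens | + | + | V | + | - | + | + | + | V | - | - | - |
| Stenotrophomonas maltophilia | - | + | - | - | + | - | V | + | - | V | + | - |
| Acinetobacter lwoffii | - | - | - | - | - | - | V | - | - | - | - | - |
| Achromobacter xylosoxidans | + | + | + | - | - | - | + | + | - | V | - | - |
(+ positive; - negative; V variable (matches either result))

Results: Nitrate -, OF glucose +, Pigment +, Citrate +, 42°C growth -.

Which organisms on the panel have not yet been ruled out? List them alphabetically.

Nitrate -: excludes Pseudomonas aeruginosa, Burkholderia pseudomallei, Achromobacter xylosoxidans — 8 left.
OF glucose +: excludes Alcaligenes faecalis, Acinetobacter lwoffii — 6 left.
Pigment +: excludes Acinetobacter baumannii, Stenotrophomonas maltophilia — 4 left.
42°C growth -: all 4 remaining candidates are consistent.
Citrate +: excludes Elizabethkingia meningoseptica — 3 left.

Burkholderia cepacia, Pseudomonas fluorescens, Pseudomonas putida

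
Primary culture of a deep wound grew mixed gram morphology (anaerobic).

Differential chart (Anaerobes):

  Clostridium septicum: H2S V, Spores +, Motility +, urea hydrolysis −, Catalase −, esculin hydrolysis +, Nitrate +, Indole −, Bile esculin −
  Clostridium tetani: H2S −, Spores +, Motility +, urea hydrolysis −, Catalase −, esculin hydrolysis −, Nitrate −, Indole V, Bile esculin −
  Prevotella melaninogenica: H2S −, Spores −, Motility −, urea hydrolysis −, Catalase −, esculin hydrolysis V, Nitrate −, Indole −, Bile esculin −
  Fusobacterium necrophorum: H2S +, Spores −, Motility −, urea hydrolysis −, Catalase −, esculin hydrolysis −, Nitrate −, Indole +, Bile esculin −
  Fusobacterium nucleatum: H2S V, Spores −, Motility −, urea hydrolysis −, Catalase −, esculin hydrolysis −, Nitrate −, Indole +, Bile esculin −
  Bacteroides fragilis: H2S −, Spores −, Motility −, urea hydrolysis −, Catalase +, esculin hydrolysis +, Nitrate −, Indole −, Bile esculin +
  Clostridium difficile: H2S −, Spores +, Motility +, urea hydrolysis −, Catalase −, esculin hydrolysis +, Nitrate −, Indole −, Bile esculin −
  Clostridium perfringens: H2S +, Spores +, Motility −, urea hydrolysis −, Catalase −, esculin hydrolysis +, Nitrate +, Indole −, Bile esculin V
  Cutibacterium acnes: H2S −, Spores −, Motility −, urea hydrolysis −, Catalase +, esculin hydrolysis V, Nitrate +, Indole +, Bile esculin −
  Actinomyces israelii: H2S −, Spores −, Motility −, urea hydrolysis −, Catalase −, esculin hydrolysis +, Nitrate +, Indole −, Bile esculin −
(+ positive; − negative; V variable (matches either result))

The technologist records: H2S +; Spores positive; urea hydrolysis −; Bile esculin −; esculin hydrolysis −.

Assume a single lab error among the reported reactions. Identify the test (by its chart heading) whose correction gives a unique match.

H2S

As reported, no row in the chart matches all 5 reactions.
Reversing urea hydrolysis → still no organism matches.
Reversing Bile esculin → still no organism matches.
Reversing Spores → 2 organisms match (not unique).
Reversing esculin hydrolysis → 2 organisms match (not unique).
Reversing H2S (to −) → unique match: Clostridium tetani.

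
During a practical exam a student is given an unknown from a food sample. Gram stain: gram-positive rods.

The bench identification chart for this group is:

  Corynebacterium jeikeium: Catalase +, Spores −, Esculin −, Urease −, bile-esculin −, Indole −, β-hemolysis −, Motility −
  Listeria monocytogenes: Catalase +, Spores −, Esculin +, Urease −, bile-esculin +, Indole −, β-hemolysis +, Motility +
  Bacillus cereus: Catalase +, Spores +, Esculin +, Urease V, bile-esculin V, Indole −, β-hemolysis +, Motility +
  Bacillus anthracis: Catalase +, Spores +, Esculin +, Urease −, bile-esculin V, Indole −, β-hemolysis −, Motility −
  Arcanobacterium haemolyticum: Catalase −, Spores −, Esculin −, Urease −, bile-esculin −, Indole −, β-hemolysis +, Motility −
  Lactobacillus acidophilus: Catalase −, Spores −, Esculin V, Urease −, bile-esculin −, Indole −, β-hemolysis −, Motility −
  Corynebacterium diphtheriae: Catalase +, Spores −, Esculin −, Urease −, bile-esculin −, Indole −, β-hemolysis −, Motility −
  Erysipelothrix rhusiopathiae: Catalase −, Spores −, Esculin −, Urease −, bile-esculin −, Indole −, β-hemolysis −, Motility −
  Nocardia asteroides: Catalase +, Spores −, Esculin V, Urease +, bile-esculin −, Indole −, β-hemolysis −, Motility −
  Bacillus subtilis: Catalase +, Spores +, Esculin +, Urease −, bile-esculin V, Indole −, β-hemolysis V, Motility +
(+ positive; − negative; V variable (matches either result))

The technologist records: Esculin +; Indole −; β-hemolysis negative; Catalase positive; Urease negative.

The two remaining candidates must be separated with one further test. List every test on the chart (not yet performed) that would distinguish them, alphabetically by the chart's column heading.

Motility

β-hemolysis −: excludes Listeria monocytogenes, Bacillus cereus, Arcanobacterium haemolyticum — 7 left.
Indole −: all 7 remaining candidates are consistent.
Catalase +: excludes Lactobacillus acidophilus, Erysipelothrix rhusiopathiae — 5 left.
Urease −: excludes Nocardia asteroides — 4 left.
Esculin +: excludes Corynebacterium jeikeium, Corynebacterium diphtheriae — 2 left.
Two candidates remain: Bacillus anthracis and Bacillus subtilis.
  Spores: + vs + — same for both, does not separate.
  bile-esculin: V vs V — variable for at least one, does not separate.
  Motility: Bacillus anthracis −, Bacillus subtilis + — discriminates.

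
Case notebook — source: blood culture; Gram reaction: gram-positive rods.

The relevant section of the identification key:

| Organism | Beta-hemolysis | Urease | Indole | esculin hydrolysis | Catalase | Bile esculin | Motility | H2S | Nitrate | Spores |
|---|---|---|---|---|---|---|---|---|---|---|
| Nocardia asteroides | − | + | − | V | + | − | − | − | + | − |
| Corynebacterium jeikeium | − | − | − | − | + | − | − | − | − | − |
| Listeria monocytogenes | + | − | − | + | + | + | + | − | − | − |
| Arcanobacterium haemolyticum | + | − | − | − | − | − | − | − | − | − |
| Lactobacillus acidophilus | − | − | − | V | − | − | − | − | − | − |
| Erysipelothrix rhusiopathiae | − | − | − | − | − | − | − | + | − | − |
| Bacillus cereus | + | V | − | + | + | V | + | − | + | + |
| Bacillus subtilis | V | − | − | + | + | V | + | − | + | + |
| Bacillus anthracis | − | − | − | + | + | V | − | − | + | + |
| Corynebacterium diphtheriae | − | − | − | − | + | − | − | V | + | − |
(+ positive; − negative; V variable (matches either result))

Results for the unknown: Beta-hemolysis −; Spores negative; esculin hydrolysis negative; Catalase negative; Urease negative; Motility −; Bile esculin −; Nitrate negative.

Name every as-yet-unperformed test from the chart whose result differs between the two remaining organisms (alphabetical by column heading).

H2S

Catalase −: excludes 7 organisms — 3 left.
esculin hydrolysis −: all 3 remaining candidates are consistent.
Motility −: all 3 remaining candidates are consistent.
Urease −: all 3 remaining candidates are consistent.
Bile esculin −: all 3 remaining candidates are consistent.
Nitrate −: all 3 remaining candidates are consistent.
Spores −: all 3 remaining candidates are consistent.
Beta-hemolysis −: excludes Arcanobacterium haemolyticum — 2 left.
Two candidates remain: Erysipelothrix rhusiopathiae and Lactobacillus acidophilus.
  Indole: − vs − — same for both, does not separate.
  H2S: Erysipelothrix rhusiopathiae +, Lactobacillus acidophilus − — discriminates.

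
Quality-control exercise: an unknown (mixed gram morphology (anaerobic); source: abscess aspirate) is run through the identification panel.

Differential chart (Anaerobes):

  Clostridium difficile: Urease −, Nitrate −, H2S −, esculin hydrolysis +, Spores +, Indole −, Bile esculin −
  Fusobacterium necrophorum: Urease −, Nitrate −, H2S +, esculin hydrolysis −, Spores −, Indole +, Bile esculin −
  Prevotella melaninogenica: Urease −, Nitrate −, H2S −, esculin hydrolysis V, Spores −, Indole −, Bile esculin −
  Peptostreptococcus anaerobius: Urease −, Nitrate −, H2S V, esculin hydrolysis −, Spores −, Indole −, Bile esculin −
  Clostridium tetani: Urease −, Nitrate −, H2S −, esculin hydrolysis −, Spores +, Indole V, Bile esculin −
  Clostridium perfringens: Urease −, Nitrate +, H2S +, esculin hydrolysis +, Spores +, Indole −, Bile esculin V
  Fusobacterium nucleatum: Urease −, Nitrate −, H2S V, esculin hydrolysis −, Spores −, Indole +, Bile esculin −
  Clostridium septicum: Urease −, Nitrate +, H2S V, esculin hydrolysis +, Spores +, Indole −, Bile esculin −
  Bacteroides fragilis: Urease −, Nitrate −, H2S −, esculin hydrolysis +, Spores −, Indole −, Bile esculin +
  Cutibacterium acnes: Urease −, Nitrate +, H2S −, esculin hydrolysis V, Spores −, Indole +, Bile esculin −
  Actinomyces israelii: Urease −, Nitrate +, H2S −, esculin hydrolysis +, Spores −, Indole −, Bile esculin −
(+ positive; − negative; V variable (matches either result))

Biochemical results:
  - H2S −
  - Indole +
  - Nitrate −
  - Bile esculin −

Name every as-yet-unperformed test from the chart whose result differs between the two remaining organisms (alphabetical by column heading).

Bile esculin −: excludes Bacteroides fragilis — 10 left.
Nitrate −: excludes Clostridium perfringens, Clostridium septicum, Cutibacterium acnes, Actinomyces israelii — 6 left.
H2S −: excludes Fusobacterium necrophorum — 5 left.
Indole +: excludes Clostridium difficile, Prevotella melaninogenica, Peptostreptococcus anaerobius — 2 left.
Two candidates remain: Clostridium tetani and Fusobacterium nucleatum.
  Urease: − vs − — same for both, does not separate.
  esculin hydrolysis: − vs − — same for both, does not separate.
  Spores: Clostridium tetani +, Fusobacterium nucleatum − — discriminates.

Spores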